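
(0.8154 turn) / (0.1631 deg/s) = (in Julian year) 5.703e-05. Check: 1 turn = 6.2831853 rad, so 0.8154 turn = 0.8154 * 6.2831853 = 5.1233093 rad. 1 deg/s = 0.017453293 rad/s, so 0.1631 deg/s = 0.1631 * 0.017453293 = 0.002846632 rad/s. Combine: 5.1233093 rad / 0.002846632 rad/s = 1799.7793 s. 1 Julian year = 31557600 s, so 1799.7793 s = 1799.7793 / 31557600 = 5.7031564e-05 Julian year ≈ 5.703e-05 Julian year (4 s.f.).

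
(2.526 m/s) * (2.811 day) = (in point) 1.739e+09. Check: 2.526 m/s is already in m/s. 1 day = 86400 s, so 2.811 day = 2.811 * 86400 = 242870.4 s. Combine: 2.526 m/s * 242870.4 s = 613490.63 m. 1 point = 0.00035277778 m, so 613490.63 m = 613490.63 / 0.00035277778 = 1.7390286e+09 point ≈ 1.739e+09 point (4 s.f.).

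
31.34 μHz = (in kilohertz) 3.134e-08. Check: 1 μHz = 1e-06 Hz, so 31.34 μHz = 31.34 * 1e-06 = 3.134e-05 Hz. 1 kilohertz = 1000 Hz, so 3.134e-05 Hz = 3.134e-05 / 1000 = 3.134e-08 kilohertz.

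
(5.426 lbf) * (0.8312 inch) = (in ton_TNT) 1.218e-10. Check: 1 lbf = 4.4482216 N, so 5.426 lbf = 5.426 * 4.4482216 = 24.13605 N. 1 inch = 0.0254 m, so 0.8312 inch = 0.8312 * 0.0254 = 0.02111248 m. Combine: 24.13605 N * 0.02111248 m = 0.50957188 J. 1 ton_TNT = 4.184e+09 J, so 0.50957188 J = 0.50957188 / 4.184e+09 = 1.217906e-10 ton_TNT ≈ 1.218e-10 ton_TNT (4 s.f.).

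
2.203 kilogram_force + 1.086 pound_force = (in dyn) 1 kilogram_force = 9.80665 N, so 2.203 kilogram_force = 2.203 * 9.80665 = 21.60405 N. 1 pound_force = 4.4482216 N, so 1.086 pound_force = 1.086 * 4.4482216 = 4.8307687 N. Sum: 21.60405 + 4.8307687 = 26.434819 N. 1 dyn = 1e-05 N, so 26.434819 N = 26.434819 / 1e-05 = 2643481.9 dyn ≈ 2.643e+06 dyn (4 s.f.). Final answer: 2.643e+06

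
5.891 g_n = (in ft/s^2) 1 g_n = 9.80665 m/s^2, so 5.891 g_n = 5.891 * 9.80665 = 57.770975 m/s^2. 1 ft/s^2 = 0.3048 m/s^2, so 57.770975 m/s^2 = 57.770975 / 0.3048 = 189.53732 ft/s^2 ≈ 189.5 ft/s^2 (4 s.f.). Final answer: 189.5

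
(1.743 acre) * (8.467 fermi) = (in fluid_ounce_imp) 1 acre = 4046.8564 m^2, so 1.743 acre = 1.743 * 4046.8564 = 7053.6707 m^2. 1 fermi = 1e-15 m, so 8.467 fermi = 8.467 * 1e-15 = 8.467e-15 m. Combine: 7053.6707 m^2 * 8.467e-15 m = 5.972343e-11 m^3. 1 fluid_ounce_imp = 2.8413063e-05 m^3, so 5.972343e-11 m^3 = 5.972343e-11 / 2.8413063e-05 = 2.1019709e-06 fluid_ounce_imp ≈ 2.102e-06 fluid_ounce_imp (4 s.f.). Final answer: 2.102e-06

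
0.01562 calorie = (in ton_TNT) 1 calorie = 4.184 J, so 0.01562 calorie = 0.01562 * 4.184 = 0.06535408 J. 1 ton_TNT = 4.184e+09 J, so 0.06535408 J = 0.06535408 / 4.184e+09 = 1.562e-11 ton_TNT. Final answer: 1.562e-11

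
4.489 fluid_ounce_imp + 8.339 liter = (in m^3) 1 fluid_ounce_imp = 2.8413063e-05 m^3, so 4.489 fluid_ounce_imp = 4.489 * 2.8413063e-05 = 0.00012754624 m^3. 1 liter = 0.001 m^3, so 8.339 liter = 8.339 * 0.001 = 0.008339 m^3. Sum: 0.00012754624 + 0.008339 = 0.0084665462 m^3. Result: 0.0084665462 m^3 ≈ 0.008467 m^3 (4 s.f.). Final answer: 0.008467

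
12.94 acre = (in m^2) 1 acre = 4046.8564 m^2, so 12.94 acre = 12.94 * 4046.8564 = 52366.322 m^2. Result: 52366.322 m^2 ≈ 5.237e+04 m^2 (4 s.f.). Final answer: 5.237e+04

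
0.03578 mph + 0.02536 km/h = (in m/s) 0.02304. Check: 1 mph = 0.44704 m/s, so 0.03578 mph = 0.03578 * 0.44704 = 0.015995091 m/s. 1 km/h = 0.27777778 m/s, so 0.02536 km/h = 0.02536 * 0.27777778 = 0.0070444444 m/s. Sum: 0.015995091 + 0.0070444444 = 0.023039536 m/s. Result: 0.023039536 m/s ≈ 0.02304 m/s (4 s.f.).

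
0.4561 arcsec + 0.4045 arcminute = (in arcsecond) 1 arcsec = 4.8481368e-06 rad, so 0.4561 arcsec = 0.4561 * 4.8481368e-06 = 2.2112352e-06 rad. 1 arcminute = 0.00029088821 rad, so 0.4045 arcminute = 0.4045 * 0.00029088821 = 0.00011766428 rad. Sum: 2.2112352e-06 + 0.00011766428 = 0.00011987552 rad. 1 arcsecond = 4.8481368e-06 rad, so 0.00011987552 rad = 0.00011987552 / 4.8481368e-06 = 24.7261 arcsecond ≈ 24.73 arcsecond (4 s.f.). Final answer: 24.73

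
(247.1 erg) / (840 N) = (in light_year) 3.109e-24. Check: 1 erg = 1e-07 J, so 247.1 erg = 247.1 * 1e-07 = 2.471e-05 J. 840 N is already in N. Combine: 2.471e-05 J / 840 N = 2.9416667e-08 m. 1 light_year = 9.4607305e+15 m, so 2.9416667e-08 m = 2.9416667e-08 / 9.4607305e+15 = 3.1093441e-24 light_year ≈ 3.109e-24 light_year (4 s.f.).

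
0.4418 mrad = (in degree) 1 mrad = 0.001 rad, so 0.4418 mrad = 0.4418 * 0.001 = 0.0004418 rad. 1 degree = 0.017453293 rad, so 0.0004418 rad = 0.0004418 / 0.017453293 = 0.025313275 degree ≈ 0.02531 degree (4 s.f.). Final answer: 0.02531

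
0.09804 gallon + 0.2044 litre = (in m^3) 1 gallon = 0.0037854118 m^3, so 0.09804 gallon = 0.09804 * 0.0037854118 = 0.00037112177 m^3. 1 litre = 0.001 m^3, so 0.2044 litre = 0.2044 * 0.001 = 0.0002044 m^3. Sum: 0.00037112177 + 0.0002044 = 0.00057552177 m^3. Result: 0.00057552177 m^3 ≈ 0.0005755 m^3 (4 s.f.). Final answer: 0.0005755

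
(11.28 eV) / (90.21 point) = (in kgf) 1 eV = 1.6021766e-19 J, so 11.28 eV = 11.28 * 1.6021766e-19 = 1.8072552e-18 J. 1 point = 0.00035277778 m, so 90.21 point = 90.21 * 0.00035277778 = 0.031824083 m. Combine: 1.8072552e-18 J / 0.031824083 m = 5.6788918e-17 N. 1 kgf = 9.80665 N, so 5.6788918e-17 N = 5.6788918e-17 / 9.80665 = 5.790858e-18 kgf ≈ 5.791e-18 kgf (4 s.f.). Final answer: 5.791e-18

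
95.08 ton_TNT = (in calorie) 1 ton_TNT = 4.184e+09 J, so 95.08 ton_TNT = 95.08 * 4.184e+09 = 3.9781472e+11 J. 1 calorie = 4.184 J, so 3.9781472e+11 J = 3.9781472e+11 / 4.184 = 9.508e+10 calorie. Final answer: 9.508e+10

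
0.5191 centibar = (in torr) 3.894. Check: 1 centibar = 1000 Pa, so 0.5191 centibar = 0.5191 * 1000 = 519.1 Pa. 1 torr = 133.32237 Pa, so 519.1 Pa = 519.1 / 133.32237 = 3.8935702 torr ≈ 3.894 torr (4 s.f.).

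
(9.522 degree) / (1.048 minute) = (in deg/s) 0.1514. Check: 1 degree = 0.017453293 rad, so 9.522 degree = 9.522 * 0.017453293 = 0.16619025 rad. 1 minute = 60 s, so 1.048 minute = 1.048 * 60 = 62.88 s. Combine: 0.16619025 rad / 62.88 s = 0.0026429747 rad/s. 1 deg/s = 0.017453293 rad/s, so 0.0026429747 rad/s = 0.0026429747 / 0.017453293 = 0.1514313 deg/s ≈ 0.1514 deg/s (4 s.f.).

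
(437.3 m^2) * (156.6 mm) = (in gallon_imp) 1.506e+04. Check: 437.3 m^2 is already in m^2. 1 mm = 0.001 m, so 156.6 mm = 156.6 * 0.001 = 0.1566 m. Combine: 437.3 m^2 * 0.1566 m = 68.48118 m^3. 1 gallon_imp = 0.00454609 m^3, so 68.48118 m^3 = 68.48118 / 0.00454609 = 15063.754 gallon_imp ≈ 1.506e+04 gallon_imp (4 s.f.).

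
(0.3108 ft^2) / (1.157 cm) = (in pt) 1 ft^2 = 0.09290304 m^2, so 0.3108 ft^2 = 0.3108 * 0.09290304 = 0.028874265 m^2. 1 cm = 0.01 m, so 1.157 cm = 1.157 * 0.01 = 0.01157 m. Combine: 0.028874265 m^2 / 0.01157 m = 2.4956149 m. 1 pt = 0.00035277778 m, so 2.4956149 m = 2.4956149 / 0.00035277778 = 7074.1841 pt ≈ 7074 pt (4 s.f.). Final answer: 7074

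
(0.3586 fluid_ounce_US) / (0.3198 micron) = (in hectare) 0.003316. Check: 1 fluid_ounce_US = 2.957353e-05 m^3, so 0.3586 fluid_ounce_US = 0.3586 * 2.957353e-05 = 1.0605068e-05 m^3. 1 micron = 1e-06 m, so 0.3198 micron = 0.3198 * 1e-06 = 3.198e-07 m. Combine: 1.0605068e-05 m^3 / 3.198e-07 m = 33.161563 m^2. 1 hectare = 10000 m^2, so 33.161563 m^2 = 33.161563 / 10000 = 0.0033161563 hectare ≈ 0.003316 hectare (4 s.f.).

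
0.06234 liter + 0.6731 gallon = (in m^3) 0.00261. Check: 1 liter = 0.001 m^3, so 0.06234 liter = 0.06234 * 0.001 = 6.234e-05 m^3. 1 gallon = 0.0037854118 m^3, so 0.6731 gallon = 0.6731 * 0.0037854118 = 0.0025479607 m^3. Sum: 6.234e-05 + 0.0025479607 = 0.0026103007 m^3. Result: 0.0026103007 m^3 ≈ 0.00261 m^3 (4 s.f.).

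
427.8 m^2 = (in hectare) 1 hectare = 10000 m^2, so 427.8 m^2 = 427.8 / 10000 = 0.04278 hectare. Final answer: 0.04278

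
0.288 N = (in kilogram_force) 0.02937. Check: 1 kilogram_force = 9.80665 N, so 0.288 N = 0.288 / 9.80665 = 0.029367827 kilogram_force ≈ 0.02937 kilogram_force (4 s.f.).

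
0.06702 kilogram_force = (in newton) 1 kilogram_force = 9.80665 N, so 0.06702 kilogram_force = 0.06702 * 9.80665 = 0.65724168 N. 0.65724168 N = 0.65724168 newton ≈ 0.6572 newton (4 s.f.). Final answer: 0.6572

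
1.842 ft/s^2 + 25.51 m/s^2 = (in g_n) 1 ft/s^2 = 0.3048 m/s^2, so 1.842 ft/s^2 = 1.842 * 0.3048 = 0.5614416 m/s^2. 25.51 m/s^2 is already in m/s^2. Sum: 0.5614416 + 25.51 = 26.071442 m/s^2. 1 g_n = 9.80665 m/s^2, so 26.071442 m/s^2 = 26.071442 / 9.80665 = 2.6585472 g_n ≈ 2.659 g_n (4 s.f.). Final answer: 2.659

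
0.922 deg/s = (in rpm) 0.1537. Check: 1 deg/s = 0.017453293 rad/s, so 0.922 deg/s = 0.922 * 0.017453293 = 0.016091936 rad/s. 1 rpm = 0.10471976 rad/s, so 0.016091936 rad/s = 0.016091936 / 0.10471976 = 0.15366667 rpm ≈ 0.1537 rpm (4 s.f.).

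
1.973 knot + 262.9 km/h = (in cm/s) 7404. Check: 1 knot = 0.51444444 m/s, so 1.973 knot = 1.973 * 0.51444444 = 1.0149989 m/s. 1 km/h = 0.27777778 m/s, so 262.9 km/h = 262.9 * 0.27777778 = 73.027778 m/s. Sum: 1.0149989 + 73.027778 = 74.042777 m/s. 1 cm/s = 0.01 m/s, so 74.042777 m/s = 74.042777 / 0.01 = 7404.2777 cm/s ≈ 7404 cm/s (4 s.f.).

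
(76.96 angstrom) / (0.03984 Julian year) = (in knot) 1 angstrom = 1e-10 m, so 76.96 angstrom = 76.96 * 1e-10 = 7.696e-09 m. 1 Julian year = 31557600 s, so 0.03984 Julian year = 0.03984 * 31557600 = 1257254.8 s. Combine: 7.696e-09 m / 1257254.8 s = 6.1212732e-15 m/s. 1 knot = 0.51444444 m/s, so 6.1212732e-15 m/s = 6.1212732e-15 / 0.51444444 = 1.1898803e-14 knot ≈ 1.19e-14 knot (4 s.f.). Final answer: 1.19e-14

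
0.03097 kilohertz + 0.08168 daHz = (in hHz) 1 kilohertz = 1000 Hz, so 0.03097 kilohertz = 0.03097 * 1000 = 30.97 Hz. 1 daHz = 10 Hz, so 0.08168 daHz = 0.08168 * 10 = 0.8168 Hz. Sum: 30.97 + 0.8168 = 31.7868 Hz. 1 hHz = 100 Hz, so 31.7868 Hz = 31.7868 / 100 = 0.317868 hHz ≈ 0.3179 hHz (4 s.f.). Final answer: 0.3179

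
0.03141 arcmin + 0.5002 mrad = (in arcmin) 1 arcmin = 0.00029088821 rad, so 0.03141 arcmin = 0.03141 * 0.00029088821 = 9.1367986e-06 rad. 1 mrad = 0.001 rad, so 0.5002 mrad = 0.5002 * 0.001 = 0.0005002 rad. Sum: 9.1367986e-06 + 0.0005002 = 0.0005093368 rad. 1 arcmin = 0.00029088821 rad, so 0.0005093368 rad = 0.0005093368 / 0.00029088821 = 1.7509709 arcmin ≈ 1.751 arcmin (4 s.f.). Final answer: 1.751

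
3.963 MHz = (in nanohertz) 1 MHz = 1000000 Hz, so 3.963 MHz = 3.963 * 1000000 = 3963000 Hz. 1 nanohertz = 1e-09 Hz, so 3963000 Hz = 3963000 / 1e-09 = 3.963e+15 nanohertz. Final answer: 3.963e+15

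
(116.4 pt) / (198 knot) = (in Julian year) 1 pt = 0.00035277778 m, so 116.4 pt = 116.4 * 0.00035277778 = 0.041063333 m. 1 knot = 0.51444444 m/s, so 198 knot = 198 * 0.51444444 = 101.86 m/s. Combine: 0.041063333 m / 101.86 m/s = 0.00040313502 s. 1 Julian year = 31557600 s, so 0.00040313502 s = 0.00040313502 / 31557600 = 1.2774578e-11 Julian year ≈ 1.277e-11 Julian year (4 s.f.). Final answer: 1.277e-11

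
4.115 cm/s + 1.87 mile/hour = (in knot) 1.705. Check: 1 cm/s = 0.01 m/s, so 4.115 cm/s = 4.115 * 0.01 = 0.04115 m/s. 1 mile/hour = 0.44704 m/s, so 1.87 mile/hour = 1.87 * 0.44704 = 0.8359648 m/s. Sum: 0.04115 + 0.8359648 = 0.8771148 m/s. 1 knot = 0.51444444 m/s, so 0.8771148 m/s = 0.8771148 / 0.51444444 = 1.7049748 knot ≈ 1.705 knot (4 s.f.).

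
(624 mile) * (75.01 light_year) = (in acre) 1.761e+20. Check: 1 mile = 1609.344 m, so 624 mile = 624 * 1609.344 = 1004230.7 m. 1 light_year = 9.4607305e+15 m, so 75.01 light_year = 75.01 * 9.4607305e+15 = 7.0964939e+17 m. Combine: 1004230.7 m * 7.0964939e+17 m = 7.1265168e+23 m^2. 1 acre = 4046.8564 m^2, so 7.1265168e+23 m^2 = 7.1265168e+23 / 4046.8564 = 1.7610006e+20 acre ≈ 1.761e+20 acre (4 s.f.).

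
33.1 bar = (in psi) 480.1. Check: 1 bar = 100000 Pa, so 33.1 bar = 33.1 * 100000 = 3310000 Pa. 1 psi = 6894.7573 Pa, so 3310000 Pa = 3310000 / 6894.7573 = 480.07491 psi ≈ 480.1 psi (4 s.f.).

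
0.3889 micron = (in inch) 1 micron = 1e-06 m, so 0.3889 micron = 0.3889 * 1e-06 = 3.889e-07 m. 1 inch = 0.0254 m, so 3.889e-07 m = 3.889e-07 / 0.0254 = 1.5311024e-05 inch ≈ 1.531e-05 inch (4 s.f.). Final answer: 1.531e-05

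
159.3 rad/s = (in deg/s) 1 deg/s = 0.017453293 rad/s, so 159.3 rad/s = 159.3 / 0.017453293 = 9127.2177 deg/s ≈ 9127 deg/s (4 s.f.). Final answer: 9127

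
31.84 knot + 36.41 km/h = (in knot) 51.5. Check: 1 knot = 0.51444444 m/s, so 31.84 knot = 31.84 * 0.51444444 = 16.379911 m/s. 1 km/h = 0.27777778 m/s, so 36.41 km/h = 36.41 * 0.27777778 = 10.113889 m/s. Sum: 16.379911 + 10.113889 = 26.4938 m/s. 1 knot = 0.51444444 m/s, so 26.4938 m/s = 26.4938 / 0.51444444 = 51.499827 knot ≈ 51.5 knot (4 s.f.).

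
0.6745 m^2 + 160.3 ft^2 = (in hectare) 0.001557. Check: 0.6745 m^2 is already in m^2. 1 ft^2 = 0.09290304 m^2, so 160.3 ft^2 = 160.3 * 0.09290304 = 14.892357 m^2. Sum: 0.6745 + 14.892357 = 15.566857 m^2. 1 hectare = 10000 m^2, so 15.566857 m^2 = 15.566857 / 10000 = 0.0015566857 hectare ≈ 0.001557 hectare (4 s.f.).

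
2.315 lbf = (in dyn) 1 lbf = 4.4482216 N, so 2.315 lbf = 2.315 * 4.4482216 = 10.297633 N. 1 dyn = 1e-05 N, so 10.297633 N = 10.297633 / 1e-05 = 1029763.3 dyn ≈ 1.03e+06 dyn (4 s.f.). Final answer: 1.03e+06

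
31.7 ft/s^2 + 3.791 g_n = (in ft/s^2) 153.7. Check: 1 ft/s^2 = 0.3048 m/s^2, so 31.7 ft/s^2 = 31.7 * 0.3048 = 9.66216 m/s^2. 1 g_n = 9.80665 m/s^2, so 3.791 g_n = 3.791 * 9.80665 = 37.17701 m/s^2. Sum: 9.66216 + 37.17701 = 46.83917 m/s^2. 1 ft/s^2 = 0.3048 m/s^2, so 46.83917 m/s^2 = 46.83917 / 0.3048 = 153.67182 ft/s^2 ≈ 153.7 ft/s^2 (4 s.f.).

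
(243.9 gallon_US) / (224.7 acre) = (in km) 1.015e-09. Check: 1 gallon_US = 0.0037854118 m^3, so 243.9 gallon_US = 243.9 * 0.0037854118 = 0.92326193 m^3. 1 acre = 4046.8564 m^2, so 224.7 acre = 224.7 * 4046.8564 = 909328.64 m^2. Combine: 0.92326193 m^3 / 909328.64 m^2 = 1.0153226e-06 m. 1 km = 1000 m, so 1.0153226e-06 m = 1.0153226e-06 / 1000 = 1.0153226e-09 km ≈ 1.015e-09 km (4 s.f.).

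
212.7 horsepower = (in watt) 1 horsepower = 745.69987 W, so 212.7 horsepower = 212.7 * 745.69987 = 158610.36 W. 158610.36 W = 158610.36 watt ≈ 1.586e+05 watt (4 s.f.). Final answer: 1.586e+05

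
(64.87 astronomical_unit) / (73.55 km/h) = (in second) 1 astronomical_unit = 1.4959787e+11 m, so 64.87 astronomical_unit = 64.87 * 1.4959787e+11 = 9.7044139e+12 m. 1 km/h = 0.27777778 m/s, so 73.55 km/h = 73.55 * 0.27777778 = 20.430556 m/s. Combine: 9.7044139e+12 m / 20.430556 m/s = 4.749951e+11 s. 4.749951e+11 s = 4.749951e+11 second ≈ 4.75e+11 second (4 s.f.). Final answer: 4.75e+11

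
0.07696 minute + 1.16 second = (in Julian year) 1.831e-07. Check: 1 minute = 60 s, so 0.07696 minute = 0.07696 * 60 = 4.6176 s. 1.16 second = 1.16 s. Sum: 4.6176 + 1.16 = 5.7776 s. 1 Julian year = 31557600 s, so 5.7776 s = 5.7776 / 31557600 = 1.830811e-07 Julian year ≈ 1.831e-07 Julian year (4 s.f.).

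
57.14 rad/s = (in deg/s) 1 deg/s = 0.017453293 rad/s, so 57.14 rad/s = 57.14 / 0.017453293 = 3273.8808 deg/s ≈ 3274 deg/s (4 s.f.). Final answer: 3274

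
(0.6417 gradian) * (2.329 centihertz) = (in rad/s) 0.0002348. Check: 1 gradian = 0.015707963 rad, so 0.6417 gradian = 0.6417 * 0.015707963 = 0.0100798 rad. 1 centihertz = 0.01 Hz, so 2.329 centihertz = 2.329 * 0.01 = 0.02329 Hz. Combine: 0.0100798 rad * 0.02329 Hz = 0.00023475854 rad/s. Result: 0.00023475854 rad/s ≈ 0.0002348 rad/s (4 s.f.).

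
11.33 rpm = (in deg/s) 67.98. Check: 1 rpm = 0.10471976 rad/s, so 11.33 rpm = 11.33 * 0.10471976 = 1.1864748 rad/s. 1 deg/s = 0.017453293 rad/s, so 1.1864748 rad/s = 1.1864748 / 0.017453293 = 67.98 deg/s.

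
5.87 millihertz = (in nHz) 1 millihertz = 0.001 Hz, so 5.87 millihertz = 5.87 * 0.001 = 0.00587 Hz. 1 nHz = 1e-09 Hz, so 0.00587 Hz = 0.00587 / 1e-09 = 5870000 nHz ≈ 5.87e+06 nHz (4 s.f.). Final answer: 5.87e+06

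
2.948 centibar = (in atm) 0.02909. Check: 1 centibar = 1000 Pa, so 2.948 centibar = 2.948 * 1000 = 2948 Pa. 1 atm = 101325 Pa, so 2948 Pa = 2948 / 101325 = 0.029094498 atm ≈ 0.02909 atm (4 s.f.).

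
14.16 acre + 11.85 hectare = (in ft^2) 1.892e+06. Check: 1 acre = 4046.8564 m^2, so 14.16 acre = 14.16 * 4046.8564 = 57303.487 m^2. 1 hectare = 10000 m^2, so 11.85 hectare = 11.85 * 10000 = 118500 m^2. Sum: 57303.487 + 118500 = 175803.49 m^2. 1 ft^2 = 0.09290304 m^2, so 175803.49 m^2 = 175803.49 / 0.09290304 = 1892333 ft^2 ≈ 1.892e+06 ft^2 (4 s.f.).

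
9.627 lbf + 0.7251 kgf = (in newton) 49.93. Check: 1 lbf = 4.4482216 N, so 9.627 lbf = 9.627 * 4.4482216 = 42.823029 N. 1 kgf = 9.80665 N, so 0.7251 kgf = 0.7251 * 9.80665 = 7.1108019 N. Sum: 42.823029 + 7.1108019 = 49.933831 N. 49.933831 N = 49.933831 newton ≈ 49.93 newton (4 s.f.).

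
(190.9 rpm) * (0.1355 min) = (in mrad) 1.625e+05. Check: 1 rpm = 0.10471976 rad/s, so 190.9 rpm = 190.9 * 0.10471976 = 19.991001 rad/s. 1 min = 60 s, so 0.1355 min = 0.1355 * 60 = 8.13 s. Combine: 19.991001 rad/s * 8.13 s = 162.52684 rad. 1 mrad = 0.001 rad, so 162.52684 rad = 162.52684 / 0.001 = 162526.84 mrad ≈ 1.625e+05 mrad (4 s.f.).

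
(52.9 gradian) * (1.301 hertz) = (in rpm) 1 gradian = 0.015707963 rad, so 52.9 gradian = 52.9 * 0.015707963 = 0.83095126 rad. 1.301 hertz = 1.301 Hz. Combine: 0.83095126 rad * 1.301 Hz = 1.0810676 rad/s. 1 rpm = 0.10471976 rad/s, so 1.0810676 rad/s = 1.0810676 / 0.10471976 = 10.323435 rpm ≈ 10.32 rpm (4 s.f.). Final answer: 10.32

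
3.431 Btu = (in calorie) 1 Btu = 1055.0559 J, so 3.431 Btu = 3.431 * 1055.0559 = 3619.8966 J. 1 calorie = 4.184 J, so 3619.8966 J = 3619.8966 / 4.184 = 865.17606 calorie ≈ 865.2 calorie (4 s.f.). Final answer: 865.2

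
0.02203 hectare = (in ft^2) 2371. Check: 1 hectare = 10000 m^2, so 0.02203 hectare = 0.02203 * 10000 = 220.3 m^2. 1 ft^2 = 0.09290304 m^2, so 220.3 m^2 = 220.3 / 0.09290304 = 2371.2895 ft^2 ≈ 2371 ft^2 (4 s.f.).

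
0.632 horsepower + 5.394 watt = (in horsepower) 1 horsepower = 745.69987 W, so 0.632 horsepower = 0.632 * 745.69987 = 471.28232 W. 5.394 watt = 5.394 W. Sum: 471.28232 + 5.394 = 476.67632 W. 1 horsepower = 745.69987 W, so 476.67632 W = 476.67632 / 745.69987 = 0.63923347 horsepower ≈ 0.6392 horsepower (4 s.f.). Final answer: 0.6392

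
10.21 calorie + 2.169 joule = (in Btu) 1 calorie = 4.184 J, so 10.21 calorie = 10.21 * 4.184 = 42.71864 J. 2.169 joule = 2.169 J. Sum: 42.71864 + 2.169 = 44.88764 J. 1 Btu = 1055.0559 J, so 44.88764 J = 44.88764 / 1055.0559 = 0.042545274 Btu ≈ 0.04255 Btu (4 s.f.). Final answer: 0.04255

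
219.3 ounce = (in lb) 13.71. Check: 1 ounce = 0.028349523 kg, so 219.3 ounce = 219.3 * 0.028349523 = 6.2170504 kg. 1 lb = 0.45359237 kg, so 6.2170504 kg = 6.2170504 / 0.45359237 = 13.70625 lb ≈ 13.71 lb (4 s.f.).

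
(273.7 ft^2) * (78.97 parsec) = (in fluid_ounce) 1 ft^2 = 0.09290304 m^2, so 273.7 ft^2 = 273.7 * 0.09290304 = 25.427562 m^2. 1 parsec = 3.0856776e+16 m, so 78.97 parsec = 78.97 * 3.0856776e+16 = 2.4367596e+18 m. Combine: 25.427562 m^2 * 2.4367596e+18 m = 6.1960856e+19 m^3. 1 fluid_ounce = 2.957353e-05 m^3, so 6.1960856e+19 m^3 = 6.1960856e+19 / 2.957353e-05 = 2.0951458e+24 fluid_ounce ≈ 2.095e+24 fluid_ounce (4 s.f.). Final answer: 2.095e+24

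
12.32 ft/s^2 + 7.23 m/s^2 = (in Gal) 1 ft/s^2 = 0.3048 m/s^2, so 12.32 ft/s^2 = 12.32 * 0.3048 = 3.755136 m/s^2. 7.23 m/s^2 is already in m/s^2. Sum: 3.755136 + 7.23 = 10.985136 m/s^2. 1 Gal = 0.01 m/s^2, so 10.985136 m/s^2 = 10.985136 / 0.01 = 1098.5136 Gal ≈ 1099 Gal (4 s.f.). Final answer: 1099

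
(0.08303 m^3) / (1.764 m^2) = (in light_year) 4.975e-18. Check: 0.08303 m^3 is already in m^3. 1.764 m^2 is already in m^2. Combine: 0.08303 m^3 / 1.764 m^2 = 0.047069161 m. 1 light_year = 9.4607305e+15 m, so 0.047069161 m = 0.047069161 / 9.4607305e+15 = 4.9752142e-18 light_year ≈ 4.975e-18 light_year (4 s.f.).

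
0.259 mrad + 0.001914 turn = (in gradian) 0.7821. Check: 1 mrad = 0.001 rad, so 0.259 mrad = 0.259 * 0.001 = 0.000259 rad. 1 turn = 6.2831853 rad, so 0.001914 turn = 0.001914 * 6.2831853 = 0.012026017 rad. Sum: 0.000259 + 0.012026017 = 0.012285017 rad. 1 gradian = 0.015707963 rad, so 0.012285017 rad = 0.012285017 / 0.015707963 = 0.78208845 gradian ≈ 0.7821 gradian (4 s.f.).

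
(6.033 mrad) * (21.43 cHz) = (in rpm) 1 mrad = 0.001 rad, so 6.033 mrad = 6.033 * 0.001 = 0.006033 rad. 1 cHz = 0.01 Hz, so 21.43 cHz = 21.43 * 0.01 = 0.2143 Hz. Combine: 0.006033 rad * 0.2143 Hz = 0.0012928719 rad/s. 1 rpm = 0.10471976 rad/s, so 0.0012928719 rad/s = 0.0012928719 / 0.10471976 = 0.012346017 rpm ≈ 0.01235 rpm (4 s.f.). Final answer: 0.01235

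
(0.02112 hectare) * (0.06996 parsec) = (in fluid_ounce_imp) 1 hectare = 10000 m^2, so 0.02112 hectare = 0.02112 * 10000 = 211.2 m^2. 1 parsec = 3.0856776e+16 m, so 0.06996 parsec = 0.06996 * 3.0856776e+16 = 2.15874e+15 m. Combine: 211.2 m^2 * 2.15874e+15 m = 4.559259e+17 m^3. 1 fluid_ounce_imp = 2.8413063e-05 m^3, so 4.559259e+17 m^3 = 4.559259e+17 / 2.8413063e-05 = 1.6046348e+22 fluid_ounce_imp ≈ 1.605e+22 fluid_ounce_imp (4 s.f.). Final answer: 1.605e+22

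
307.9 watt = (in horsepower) 307.9 watt = 307.9 W. 1 horsepower = 745.69987 W, so 307.9 W = 307.9 / 745.69987 = 0.4129007 horsepower ≈ 0.4129 horsepower (4 s.f.). Final answer: 0.4129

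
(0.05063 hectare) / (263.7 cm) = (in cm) 1.92e+04. Check: 1 hectare = 10000 m^2, so 0.05063 hectare = 0.05063 * 10000 = 506.3 m^2. 1 cm = 0.01 m, so 263.7 cm = 263.7 * 0.01 = 2.637 m. Combine: 506.3 m^2 / 2.637 m = 191.99848 m. 1 cm = 0.01 m, so 191.99848 m = 191.99848 / 0.01 = 19199.848 cm ≈ 1.92e+04 cm (4 s.f.).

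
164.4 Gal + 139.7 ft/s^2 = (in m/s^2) 44.22. Check: 1 Gal = 0.01 m/s^2, so 164.4 Gal = 164.4 * 0.01 = 1.644 m/s^2. 1 ft/s^2 = 0.3048 m/s^2, so 139.7 ft/s^2 = 139.7 * 0.3048 = 42.58056 m/s^2. Sum: 1.644 + 42.58056 = 44.22456 m/s^2. Result: 44.22456 m/s^2 ≈ 44.22 m/s^2 (4 s.f.).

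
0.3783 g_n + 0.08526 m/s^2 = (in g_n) 1 g_n = 9.80665 m/s^2, so 0.3783 g_n = 0.3783 * 9.80665 = 3.7098557 m/s^2. 0.08526 m/s^2 is already in m/s^2. Sum: 3.7098557 + 0.08526 = 3.7951157 m/s^2. 1 g_n = 9.80665 m/s^2, so 3.7951157 m/s^2 = 3.7951157 / 9.80665 = 0.3869941 g_n ≈ 0.387 g_n (4 s.f.). Final answer: 0.387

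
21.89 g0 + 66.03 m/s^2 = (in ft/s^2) 920.9. Check: 1 g0 = 9.80665 m/s^2, so 21.89 g0 = 21.89 * 9.80665 = 214.66757 m/s^2. 66.03 m/s^2 is already in m/s^2. Sum: 214.66757 + 66.03 = 280.69757 m/s^2. 1 ft/s^2 = 0.3048 m/s^2, so 280.69757 m/s^2 = 280.69757 / 0.3048 = 920.92378 ft/s^2 ≈ 920.9 ft/s^2 (4 s.f.).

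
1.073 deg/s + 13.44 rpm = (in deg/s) 81.71. Check: 1 deg/s = 0.017453293 rad/s, so 1.073 deg/s = 1.073 * 0.017453293 = 0.018727383 rad/s. 1 rpm = 0.10471976 rad/s, so 13.44 rpm = 13.44 * 0.10471976 = 1.4074335 rad/s. Sum: 0.018727383 + 1.4074335 = 1.4261609 rad/s. 1 deg/s = 0.017453293 rad/s, so 1.4261609 rad/s = 1.4261609 / 0.017453293 = 81.713 deg/s ≈ 81.71 deg/s (4 s.f.).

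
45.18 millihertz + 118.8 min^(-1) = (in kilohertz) 0.002025. Check: 1 millihertz = 0.001 Hz, so 45.18 millihertz = 45.18 * 0.001 = 0.04518 Hz. 1 min^(-1) = 0.016666667 Hz, so 118.8 min^(-1) = 118.8 * 0.016666667 = 1.98 Hz. Sum: 0.04518 + 1.98 = 2.02518 Hz. 1 kilohertz = 1000 Hz, so 2.02518 Hz = 2.02518 / 1000 = 0.00202518 kilohertz ≈ 0.002025 kilohertz (4 s.f.).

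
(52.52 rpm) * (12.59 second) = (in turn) 1 rpm = 0.10471976 rad/s, so 52.52 rpm = 52.52 * 0.10471976 = 5.4998815 rad/s. 12.59 second = 12.59 s. Combine: 5.4998815 rad/s * 12.59 s = 69.243509 rad. 1 turn = 6.2831853 rad, so 69.243509 rad = 69.243509 / 6.2831853 = 11.020447 turn ≈ 11.02 turn (4 s.f.). Final answer: 11.02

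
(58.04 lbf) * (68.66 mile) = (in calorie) 6.818e+06. Check: 1 lbf = 4.4482216 N, so 58.04 lbf = 58.04 * 4.4482216 = 258.17478 N. 1 mile = 1609.344 m, so 68.66 mile = 68.66 * 1609.344 = 110497.56 m. Combine: 258.17478 N * 110497.56 m = 28527683 J. 1 calorie = 4.184 J, so 28527683 J = 28527683 / 4.184 = 6818279.9 calorie ≈ 6.818e+06 calorie (4 s.f.).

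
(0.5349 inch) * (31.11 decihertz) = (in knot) 1 inch = 0.0254 m, so 0.5349 inch = 0.5349 * 0.0254 = 0.01358646 m. 1 decihertz = 0.1 Hz, so 31.11 decihertz = 31.11 * 0.1 = 3.111 Hz. Combine: 0.01358646 m * 3.111 Hz = 0.042267477 m/s. 1 knot = 0.51444444 m/s, so 0.042267477 m/s = 0.042267477 / 0.51444444 = 0.082161402 knot ≈ 0.08216 knot (4 s.f.). Final answer: 0.08216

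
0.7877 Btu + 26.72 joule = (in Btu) 1 Btu = 1055.0559 J, so 0.7877 Btu = 0.7877 * 1055.0559 = 831.0675 J. 26.72 joule = 26.72 J. Sum: 831.0675 + 26.72 = 857.7875 J. 1 Btu = 1055.0559 J, so 857.7875 J = 857.7875 / 1055.0559 = 0.81302567 Btu ≈ 0.813 Btu (4 s.f.). Final answer: 0.813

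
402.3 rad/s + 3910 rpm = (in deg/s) 402.3 rad/s is already in rad/s. 1 rpm = 0.10471976 rad/s, so 3910 rpm = 3910 * 0.10471976 = 409.45424 rad/s. Sum: 402.3 + 409.45424 = 811.75424 rad/s. 1 deg/s = 0.017453293 rad/s, so 811.75424 rad/s = 811.75424 / 0.017453293 = 46510.092 deg/s ≈ 4.651e+04 deg/s (4 s.f.). Final answer: 4.651e+04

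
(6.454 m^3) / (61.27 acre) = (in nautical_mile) 1.405e-08. Check: 6.454 m^3 is already in m^3. 1 acre = 4046.8564 m^2, so 61.27 acre = 61.27 * 4046.8564 = 247950.89 m^2. Combine: 6.454 m^3 / 247950.89 m^2 = 2.6029348e-05 m. 1 nautical_mile = 1852 m, so 2.6029348e-05 m = 2.6029348e-05 / 1852 = 1.4054723e-08 nautical_mile ≈ 1.405e-08 nautical_mile (4 s.f.).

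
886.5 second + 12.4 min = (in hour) 0.4529. Check: 886.5 second = 886.5 s. 1 min = 60 s, so 12.4 min = 12.4 * 60 = 744 s. Sum: 886.5 + 744 = 1630.5 s. 1 hour = 3600 s, so 1630.5 s = 1630.5 / 3600 = 0.45291667 hour ≈ 0.4529 hour (4 s.f.).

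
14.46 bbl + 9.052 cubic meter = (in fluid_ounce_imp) 3.995e+05. Check: 1 bbl = 0.15898729 m^3, so 14.46 bbl = 14.46 * 0.15898729 = 2.2989563 m^3. 9.052 cubic meter = 9.052 m^3. Sum: 2.2989563 + 9.052 = 11.350956 m^3. 1 fluid_ounce_imp = 2.8413063e-05 m^3, so 11.350956 m^3 = 11.350956 / 2.8413063e-05 = 399497.81 fluid_ounce_imp ≈ 3.995e+05 fluid_ounce_imp (4 s.f.).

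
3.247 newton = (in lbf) 3.247 newton = 3.247 N. 1 lbf = 4.4482216 N, so 3.247 N = 3.247 / 4.4482216 = 0.72995464 lbf ≈ 0.73 lbf (4 s.f.). Final answer: 0.73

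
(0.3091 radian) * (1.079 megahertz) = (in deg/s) 0.3091 radian = 0.3091 rad. 1 megahertz = 1000000 Hz, so 1.079 megahertz = 1.079 * 1000000 = 1079000 Hz. Combine: 0.3091 rad * 1079000 Hz = 333518.9 rad/s. 1 deg/s = 0.017453293 rad/s, so 333518.9 rad/s = 333518.9 / 0.017453293 = 19109225 deg/s ≈ 1.911e+07 deg/s (4 s.f.). Final answer: 1.911e+07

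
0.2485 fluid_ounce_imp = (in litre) 0.007061. Check: 1 fluid_ounce_imp = 2.8413063e-05 m^3, so 0.2485 fluid_ounce_imp = 0.2485 * 2.8413063e-05 = 7.060646e-06 m^3. 1 litre = 0.001 m^3, so 7.060646e-06 m^3 = 7.060646e-06 / 0.001 = 0.007060646 litre ≈ 0.007061 litre (4 s.f.).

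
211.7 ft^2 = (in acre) 1 ft^2 = 0.09290304 m^2, so 211.7 ft^2 = 211.7 * 0.09290304 = 19.667574 m^2. 1 acre = 4046.8564 m^2, so 19.667574 m^2 = 19.667574 / 4046.8564 = 0.0048599633 acre ≈ 0.00486 acre (4 s.f.). Final answer: 0.00486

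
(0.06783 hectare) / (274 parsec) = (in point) 2.274e-13. Check: 1 hectare = 10000 m^2, so 0.06783 hectare = 0.06783 * 10000 = 678.3 m^2. 1 parsec = 3.0856776e+16 m, so 274 parsec = 274 * 3.0856776e+16 = 8.4547566e+18 m. Combine: 678.3 m^2 / 8.4547566e+18 m = 8.0227029e-17 m. 1 point = 0.00035277778 m, so 8.0227029e-17 m = 8.0227029e-17 / 0.00035277778 = 2.274152e-13 point ≈ 2.274e-13 point (4 s.f.).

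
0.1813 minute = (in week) 1 minute = 60 s, so 0.1813 minute = 0.1813 * 60 = 10.878 s. 1 week = 604800 s, so 10.878 s = 10.878 / 604800 = 1.7986111e-05 week ≈ 1.799e-05 week (4 s.f.). Final answer: 1.799e-05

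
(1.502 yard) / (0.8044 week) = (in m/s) 2.823e-06. Check: 1 yard = 0.9144 m, so 1.502 yard = 1.502 * 0.9144 = 1.3734288 m. 1 week = 604800 s, so 0.8044 week = 0.8044 * 604800 = 486501.12 s. Combine: 1.3734288 m / 486501.12 s = 2.8230743e-06 m/s. Result: 2.8230743e-06 m/s ≈ 2.823e-06 m/s (4 s.f.).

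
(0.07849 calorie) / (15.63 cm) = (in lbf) 1 calorie = 4.184 J, so 0.07849 calorie = 0.07849 * 4.184 = 0.32840216 J. 1 cm = 0.01 m, so 15.63 cm = 15.63 * 0.01 = 0.1563 m. Combine: 0.32840216 J / 0.1563 m = 2.1011015 N. 1 lbf = 4.4482216 N, so 2.1011015 N = 2.1011015 / 4.4482216 = 0.4723464 lbf ≈ 0.4723 lbf (4 s.f.). Final answer: 0.4723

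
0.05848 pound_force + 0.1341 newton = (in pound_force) 1 pound_force = 4.4482216 N, so 0.05848 pound_force = 0.05848 * 4.4482216 = 0.260132 N. 0.1341 newton = 0.1341 N. Sum: 0.260132 + 0.1341 = 0.394232 N. 1 pound_force = 4.4482216 N, so 0.394232 N = 0.394232 / 4.4482216 = 0.088626879 pound_force ≈ 0.08863 pound_force (4 s.f.). Final answer: 0.08863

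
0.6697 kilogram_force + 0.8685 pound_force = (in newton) 1 kilogram_force = 9.80665 N, so 0.6697 kilogram_force = 0.6697 * 9.80665 = 6.5675135 N. 1 pound_force = 4.4482216 N, so 0.8685 pound_force = 0.8685 * 4.4482216 = 3.8632805 N. Sum: 6.5675135 + 3.8632805 = 10.430794 N. 10.430794 N = 10.430794 newton ≈ 10.43 newton (4 s.f.). Final answer: 10.43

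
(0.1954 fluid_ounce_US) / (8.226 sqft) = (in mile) 4.699e-09. Check: 1 fluid_ounce_US = 2.957353e-05 m^3, so 0.1954 fluid_ounce_US = 0.1954 * 2.957353e-05 = 5.7786677e-06 m^3. 1 sqft = 0.09290304 m^2, so 8.226 sqft = 8.226 * 0.09290304 = 0.76422041 m^2. Combine: 5.7786677e-06 m^3 / 0.76422041 m^2 = 7.5615197e-06 m. 1 mile = 1609.344 m, so 7.5615197e-06 m = 7.5615197e-06 / 1609.344 = 4.6985105e-09 mile ≈ 4.699e-09 mile (4 s.f.).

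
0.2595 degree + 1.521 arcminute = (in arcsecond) 1025. Check: 1 degree = 0.017453293 rad, so 0.2595 degree = 0.2595 * 0.017453293 = 0.0045291294 rad. 1 arcminute = 0.00029088821 rad, so 1.521 arcminute = 1.521 * 0.00029088821 = 0.00044244097 rad. Sum: 0.0045291294 + 0.00044244097 = 0.0049715704 rad. 1 arcsecond = 4.8481368e-06 rad, so 0.0049715704 rad = 0.0049715704 / 4.8481368e-06 = 1025.46 arcsecond ≈ 1025 arcsecond (4 s.f.).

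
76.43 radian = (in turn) 76.43 radian = 76.43 rad. 1 turn = 6.2831853 rad, so 76.43 rad = 76.43 / 6.2831853 = 12.164212 turn ≈ 12.16 turn (4 s.f.). Final answer: 12.16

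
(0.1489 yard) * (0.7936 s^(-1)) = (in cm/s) 1 yard = 0.9144 m, so 0.1489 yard = 0.1489 * 0.9144 = 0.13615416 m. 0.7936 s^(-1) = 0.7936 Hz. Combine: 0.13615416 m * 0.7936 Hz = 0.10805194 m/s. 1 cm/s = 0.01 m/s, so 0.10805194 m/s = 0.10805194 / 0.01 = 10.805194 cm/s ≈ 10.81 cm/s (4 s.f.). Final answer: 10.81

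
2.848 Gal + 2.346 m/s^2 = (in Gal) 237.4. Check: 1 Gal = 0.01 m/s^2, so 2.848 Gal = 2.848 * 0.01 = 0.02848 m/s^2. 2.346 m/s^2 is already in m/s^2. Sum: 0.02848 + 2.346 = 2.37448 m/s^2. 1 Gal = 0.01 m/s^2, so 2.37448 m/s^2 = 2.37448 / 0.01 = 237.448 Gal ≈ 237.4 Gal (4 s.f.).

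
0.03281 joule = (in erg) 0.03281 joule = 0.03281 J. 1 erg = 1e-07 J, so 0.03281 J = 0.03281 / 1e-07 = 328100 erg ≈ 3.281e+05 erg (4 s.f.). Final answer: 3.281e+05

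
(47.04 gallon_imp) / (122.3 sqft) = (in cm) 1.882. Check: 1 gallon_imp = 0.00454609 m^3, so 47.04 gallon_imp = 47.04 * 0.00454609 = 0.21384807 m^3. 1 sqft = 0.09290304 m^2, so 122.3 sqft = 122.3 * 0.09290304 = 11.362042 m^2. Combine: 0.21384807 m^3 / 11.362042 m^2 = 0.018821272 m. 1 cm = 0.01 m, so 0.018821272 m = 0.018821272 / 0.01 = 1.8821272 cm ≈ 1.882 cm (4 s.f.).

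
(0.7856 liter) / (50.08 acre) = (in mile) 1 liter = 0.001 m^3, so 0.7856 liter = 0.7856 * 0.001 = 0.0007856 m^3. 1 acre = 4046.8564 m^2, so 50.08 acre = 50.08 * 4046.8564 = 202666.57 m^2. Combine: 0.0007856 m^3 / 202666.57 m^2 = 3.8763176e-09 m. 1 mile = 1609.344 m, so 3.8763176e-09 m = 3.8763176e-09 / 1609.344 = 2.4086321e-12 mile ≈ 2.409e-12 mile (4 s.f.). Final answer: 2.409e-12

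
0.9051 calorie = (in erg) 1 calorie = 4.184 J, so 0.9051 calorie = 0.9051 * 4.184 = 3.7869384 J. 1 erg = 1e-07 J, so 3.7869384 J = 3.7869384 / 1e-07 = 37869384 erg ≈ 3.787e+07 erg (4 s.f.). Final answer: 3.787e+07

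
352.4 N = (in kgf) 1 kgf = 9.80665 N, so 352.4 N = 352.4 / 9.80665 = 35.934799 kgf ≈ 35.93 kgf (4 s.f.). Final answer: 35.93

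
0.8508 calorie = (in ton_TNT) 1 calorie = 4.184 J, so 0.8508 calorie = 0.8508 * 4.184 = 3.5597472 J. 1 ton_TNT = 4.184e+09 J, so 3.5597472 J = 3.5597472 / 4.184e+09 = 8.508e-10 ton_TNT. Final answer: 8.508e-10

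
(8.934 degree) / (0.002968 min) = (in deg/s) 1 degree = 0.017453293 rad, so 8.934 degree = 8.934 * 0.017453293 = 0.15592772 rad. 1 min = 60 s, so 0.002968 min = 0.002968 * 60 = 0.17808 s. Combine: 0.15592772 rad / 0.17808 s = 0.87560487 rad/s. 1 deg/s = 0.017453293 rad/s, so 0.87560487 rad/s = 0.87560487 / 0.017453293 = 50.168464 deg/s ≈ 50.17 deg/s (4 s.f.). Final answer: 50.17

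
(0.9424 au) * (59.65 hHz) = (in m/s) 8.41e+14. Check: 1 au = 1.4959787e+11 m, so 0.9424 au = 0.9424 * 1.4959787e+11 = 1.4098103e+11 m. 1 hHz = 100 Hz, so 59.65 hHz = 59.65 * 100 = 5965 Hz. Combine: 1.4098103e+11 m * 5965 Hz = 8.4095186e+14 m/s. Result: 8.4095186e+14 m/s ≈ 8.41e+14 m/s (4 s.f.).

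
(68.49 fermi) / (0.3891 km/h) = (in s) 1 fermi = 1e-15 m, so 68.49 fermi = 68.49 * 1e-15 = 6.849e-14 m. 1 km/h = 0.27777778 m/s, so 0.3891 km/h = 0.3891 * 0.27777778 = 0.10808333 m/s. Combine: 6.849e-14 m / 0.10808333 m/s = 6.3367772e-13 s. Result: 6.3367772e-13 s ≈ 6.337e-13 s (4 s.f.). Final answer: 6.337e-13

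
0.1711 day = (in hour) 4.106. Check: 1 day = 86400 s, so 0.1711 day = 0.1711 * 86400 = 14783.04 s. 1 hour = 3600 s, so 14783.04 s = 14783.04 / 3600 = 4.1064 hour ≈ 4.106 hour (4 s.f.).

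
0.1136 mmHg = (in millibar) 0.1515. Check: 1 mmHg = 133.32237 Pa, so 0.1136 mmHg = 0.1136 * 133.32237 = 15.145421 Pa. 1 millibar = 100 Pa, so 15.145421 Pa = 15.145421 / 100 = 0.15145421 millibar ≈ 0.1515 millibar (4 s.f.).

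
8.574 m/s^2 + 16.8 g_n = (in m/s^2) 8.574 m/s^2 is already in m/s^2. 1 g_n = 9.80665 m/s^2, so 16.8 g_n = 16.8 * 9.80665 = 164.75172 m/s^2. Sum: 8.574 + 164.75172 = 173.32572 m/s^2. Result: 173.32572 m/s^2 ≈ 173.3 m/s^2 (4 s.f.). Final answer: 173.3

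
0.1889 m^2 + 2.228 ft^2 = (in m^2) 0.1889 m^2 is already in m^2. 1 ft^2 = 0.09290304 m^2, so 2.228 ft^2 = 2.228 * 0.09290304 = 0.20698797 m^2. Sum: 0.1889 + 0.20698797 = 0.39588797 m^2. Result: 0.39588797 m^2 ≈ 0.3959 m^2 (4 s.f.). Final answer: 0.3959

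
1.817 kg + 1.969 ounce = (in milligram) 1.817 kg is already in kg. 1 ounce = 0.028349523 kg, so 1.969 ounce = 1.969 * 0.028349523 = 0.055820211 kg. Sum: 1.817 + 0.055820211 = 1.8728202 kg. 1 milligram = 1e-06 kg, so 1.8728202 kg = 1.8728202 / 1e-06 = 1872820.2 milligram ≈ 1.873e+06 milligram (4 s.f.). Final answer: 1.873e+06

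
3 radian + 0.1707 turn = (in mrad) 4073. Check: 3 radian = 3 rad. 1 turn = 6.2831853 rad, so 0.1707 turn = 0.1707 * 6.2831853 = 1.0725397 rad. Sum: 3 + 1.0725397 = 4.0725397 rad. 1 mrad = 0.001 rad, so 4.0725397 rad = 4.0725397 / 0.001 = 4072.5397 mrad ≈ 4073 mrad (4 s.f.).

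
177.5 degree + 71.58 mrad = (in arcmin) 1 degree = 0.017453293 rad, so 177.5 degree = 177.5 * 0.017453293 = 3.0979594 rad. 1 mrad = 0.001 rad, so 71.58 mrad = 71.58 * 0.001 = 0.07158 rad. Sum: 3.0979594 + 0.07158 = 3.1695394 rad. 1 arcmin = 0.00029088821 rad, so 3.1695394 rad = 3.1695394 / 0.00029088821 = 10896.074 arcmin ≈ 1.09e+04 arcmin (4 s.f.). Final answer: 1.09e+04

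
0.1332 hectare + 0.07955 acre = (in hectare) 1 hectare = 10000 m^2, so 0.1332 hectare = 0.1332 * 10000 = 1332 m^2. 1 acre = 4046.8564 m^2, so 0.07955 acre = 0.07955 * 4046.8564 = 321.92743 m^2. Sum: 1332 + 321.92743 = 1653.9274 m^2. 1 hectare = 10000 m^2, so 1653.9274 m^2 = 1653.9274 / 10000 = 0.16539274 hectare ≈ 0.1654 hectare (4 s.f.). Final answer: 0.1654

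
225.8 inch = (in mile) 1 inch = 0.0254 m, so 225.8 inch = 225.8 * 0.0254 = 5.73532 m. 1 mile = 1609.344 m, so 5.73532 m = 5.73532 / 1609.344 = 0.0035637626 mile ≈ 0.003564 mile (4 s.f.). Final answer: 0.003564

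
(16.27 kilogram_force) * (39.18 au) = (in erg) 9.352e+21. Check: 1 kilogram_force = 9.80665 N, so 16.27 kilogram_force = 16.27 * 9.80665 = 159.5542 N. 1 au = 1.4959787e+11 m, so 39.18 au = 39.18 * 1.4959787e+11 = 5.8612446e+12 m. Combine: 159.5542 N * 5.8612446e+12 m = 9.3518616e+14 J. 1 erg = 1e-07 J, so 9.3518616e+14 J = 9.3518616e+14 / 1e-07 = 9.3518616e+21 erg ≈ 9.352e+21 erg (4 s.f.).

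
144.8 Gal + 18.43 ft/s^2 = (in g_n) 0.7205. Check: 1 Gal = 0.01 m/s^2, so 144.8 Gal = 144.8 * 0.01 = 1.448 m/s^2. 1 ft/s^2 = 0.3048 m/s^2, so 18.43 ft/s^2 = 18.43 * 0.3048 = 5.617464 m/s^2. Sum: 1.448 + 5.617464 = 7.065464 m/s^2. 1 g_n = 9.80665 m/s^2, so 7.065464 m/s^2 = 7.065464 / 9.80665 = 0.72047682 g_n ≈ 0.7205 g_n (4 s.f.).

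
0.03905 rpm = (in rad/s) 0.004089. Check: 1 rpm = 0.10471976 rad/s, so 0.03905 rpm = 0.03905 * 0.10471976 = 0.0040893064 rad/s. Result: 0.0040893064 rad/s ≈ 0.004089 rad/s (4 s.f.).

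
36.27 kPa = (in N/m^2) 3.627e+04. Check: 1 kPa = 1000 Pa, so 36.27 kPa = 36.27 * 1000 = 36270 Pa. 36270 Pa = 36270 N/m^2 ≈ 3.627e+04 N/m^2 (4 s.f.).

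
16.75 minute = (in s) 1005. Check: 1 minute = 60 s, so 16.75 minute = 16.75 * 60 = 1005 s. Result: 1005 s.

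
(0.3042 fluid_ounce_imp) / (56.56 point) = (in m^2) 1 fluid_ounce_imp = 2.8413063e-05 m^3, so 0.3042 fluid_ounce_imp = 0.3042 * 2.8413063e-05 = 8.6432536e-06 m^3. 1 point = 0.00035277778 m, so 56.56 point = 56.56 * 0.00035277778 = 0.019953111 m. Combine: 8.6432536e-06 m^3 / 0.019953111 m = 0.00043317824 m^2. Result: 0.00043317824 m^2 ≈ 0.0004332 m^2 (4 s.f.). Final answer: 0.0004332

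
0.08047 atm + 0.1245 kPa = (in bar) 0.08278. Check: 1 atm = 101325 Pa, so 0.08047 atm = 0.08047 * 101325 = 8153.6227 Pa. 1 kPa = 1000 Pa, so 0.1245 kPa = 0.1245 * 1000 = 124.5 Pa. Sum: 8153.6227 + 124.5 = 8278.1227 Pa. 1 bar = 100000 Pa, so 8278.1227 Pa = 8278.1227 / 100000 = 0.082781227 bar ≈ 0.08278 bar (4 s.f.).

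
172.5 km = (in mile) 1 km = 1000 m, so 172.5 km = 172.5 * 1000 = 172500 m. 1 mile = 1609.344 m, so 172500 m = 172500 / 1609.344 = 107.18653 mile ≈ 107.2 mile (4 s.f.). Final answer: 107.2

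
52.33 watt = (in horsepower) 0.07018. Check: 52.33 watt = 52.33 W. 1 horsepower = 745.69987 W, so 52.33 W = 52.33 / 745.69987 = 0.070175686 horsepower ≈ 0.07018 horsepower (4 s.f.).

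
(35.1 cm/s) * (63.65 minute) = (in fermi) 1 cm/s = 0.01 m/s, so 35.1 cm/s = 35.1 * 0.01 = 0.351 m/s. 1 minute = 60 s, so 63.65 minute = 63.65 * 60 = 3819 s. Combine: 0.351 m/s * 3819 s = 1340.469 m. 1 fermi = 1e-15 m, so 1340.469 m = 1340.469 / 1e-15 = 1.340469e+18 fermi ≈ 1.34e+18 fermi (4 s.f.). Final answer: 1.34e+18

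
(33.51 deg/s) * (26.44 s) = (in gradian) 984.4. Check: 1 deg/s = 0.017453293 rad/s, so 33.51 deg/s = 33.51 * 0.017453293 = 0.58485983 rad/s. 26.44 s is already in s. Combine: 0.58485983 rad/s * 26.44 s = 15.463694 rad. 1 gradian = 0.015707963 rad, so 15.463694 rad = 15.463694 / 0.015707963 = 984.44933 gradian ≈ 984.4 gradian (4 s.f.).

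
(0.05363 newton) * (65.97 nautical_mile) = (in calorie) 0.05363 newton = 0.05363 N. 1 nautical_mile = 1852 m, so 65.97 nautical_mile = 65.97 * 1852 = 122176.44 m. Combine: 0.05363 N * 122176.44 m = 6552.3225 J. 1 calorie = 4.184 J, so 6552.3225 J = 6552.3225 / 4.184 = 1566.0427 calorie ≈ 1566 calorie (4 s.f.). Final answer: 1566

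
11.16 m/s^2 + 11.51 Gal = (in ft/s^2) 11.16 m/s^2 is already in m/s^2. 1 Gal = 0.01 m/s^2, so 11.51 Gal = 11.51 * 0.01 = 0.1151 m/s^2. Sum: 11.16 + 0.1151 = 11.2751 m/s^2. 1 ft/s^2 = 0.3048 m/s^2, so 11.2751 m/s^2 = 11.2751 / 0.3048 = 36.991798 ft/s^2 ≈ 36.99 ft/s^2 (4 s.f.). Final answer: 36.99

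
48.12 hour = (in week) 1 hour = 3600 s, so 48.12 hour = 48.12 * 3600 = 173232 s. 1 week = 604800 s, so 173232 s = 173232 / 604800 = 0.28642857 week ≈ 0.2864 week (4 s.f.). Final answer: 0.2864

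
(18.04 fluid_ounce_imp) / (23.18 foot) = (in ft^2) 0.0007809. Check: 1 fluid_ounce_imp = 2.8413063e-05 m^3, so 18.04 fluid_ounce_imp = 18.04 * 2.8413063e-05 = 0.00051257165 m^3. 1 foot = 0.3048 m, so 23.18 foot = 23.18 * 0.3048 = 7.065264 m. Combine: 0.00051257165 m^3 / 7.065264 m = 7.2548124e-05 m^2. 1 ft^2 = 0.09290304 m^2, so 7.2548124e-05 m^2 = 7.2548124e-05 / 0.09290304 = 0.00078090151 ft^2 ≈ 0.0007809 ft^2 (4 s.f.).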